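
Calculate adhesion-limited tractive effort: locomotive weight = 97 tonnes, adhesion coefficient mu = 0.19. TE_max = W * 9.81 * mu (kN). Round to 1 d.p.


TE_max = W * g * mu
TE_max = 97 * 9.81 * 0.19
TE_max = 951.57 * 0.19
TE_max = 180.8 kN

180.8


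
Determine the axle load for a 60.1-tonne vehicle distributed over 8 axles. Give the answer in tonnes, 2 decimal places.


Load per axle = total weight / number of axles
Load = 60.1 / 8
Load = 7.51 tonnes

7.51


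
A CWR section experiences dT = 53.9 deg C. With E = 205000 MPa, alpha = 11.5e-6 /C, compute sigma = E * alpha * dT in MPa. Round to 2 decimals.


sigma = E * alpha * dT
sigma = 205000 * 11.5e-6 * 53.9
sigma = 2.3575 * 53.9
sigma = 127.07 MPa

127.07


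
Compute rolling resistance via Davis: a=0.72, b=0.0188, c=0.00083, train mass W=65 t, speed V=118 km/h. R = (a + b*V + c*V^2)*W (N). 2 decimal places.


b*V = 0.0188 * 118 = 2.2184
c*V^2 = 0.00083 * 13924 = 11.55692
R_per_t = 0.72 + 2.2184 + 11.55692 = 14.49532 N/t
R_total = 14.49532 * 65 = 942.20 N

942.20


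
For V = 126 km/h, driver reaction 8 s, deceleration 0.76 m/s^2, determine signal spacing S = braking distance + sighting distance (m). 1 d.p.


V = 126 / 3.6 = 35.0 m/s
Braking distance = 35.0^2 / (2*0.76) = 805.9211 m
Sighting distance = 35.0 * 8 = 280.0 m
S = 805.9211 + 280.0 = 1085.9 m

1085.9


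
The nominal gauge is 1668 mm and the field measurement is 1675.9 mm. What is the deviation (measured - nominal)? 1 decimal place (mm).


Deviation = measured - nominal
Deviation = 1675.9 - 1668
Deviation = 7.9 mm

7.9


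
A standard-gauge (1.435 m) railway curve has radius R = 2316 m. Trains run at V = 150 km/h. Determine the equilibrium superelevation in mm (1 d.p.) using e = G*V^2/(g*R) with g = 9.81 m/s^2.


Convert speed: V = 150 / 3.6 = 41.6667 m/s
Apply formula: e = 1.435 * 41.6667^2 / (9.81 * 2316)
e = 1.435 * 1736.1111 / 22719.96
e = 0.109653 m = 109.7 mm

109.7


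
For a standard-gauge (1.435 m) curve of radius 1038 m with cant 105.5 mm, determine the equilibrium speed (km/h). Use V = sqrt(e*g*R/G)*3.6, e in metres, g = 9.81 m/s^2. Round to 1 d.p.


Convert cant: e = 105.5 mm = 0.1055 m
V_ms = sqrt(0.1055 * 9.81 * 1038 / 1.435)
V_ms = sqrt(748.62947) = 27.3611 m/s
V = 27.3611 * 3.6 = 98.5 km/h

98.5


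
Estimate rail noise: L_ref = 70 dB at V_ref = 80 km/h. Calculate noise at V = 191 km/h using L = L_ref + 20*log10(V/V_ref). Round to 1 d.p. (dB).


V/V_ref = 191 / 80 = 2.3875
log10(2.3875) = 0.377943
20 * 0.377943 = 7.5589
L = 70 + 7.5589 = 77.6 dB

77.6


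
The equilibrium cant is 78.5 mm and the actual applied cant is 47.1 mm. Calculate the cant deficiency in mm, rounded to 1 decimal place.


Cant deficiency = equilibrium cant - actual cant
CD = 78.5 - 47.1
CD = 31.4 mm

31.4


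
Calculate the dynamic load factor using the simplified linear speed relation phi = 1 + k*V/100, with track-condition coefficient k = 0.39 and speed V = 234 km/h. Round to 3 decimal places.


phi = 1 + k * V / 100
phi = 1 + 0.39 * 234 / 100
phi = 1 + 0.9126
phi = 1.913

1.913


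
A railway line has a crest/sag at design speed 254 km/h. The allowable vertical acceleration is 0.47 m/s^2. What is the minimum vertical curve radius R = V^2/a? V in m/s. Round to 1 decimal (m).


Convert speed: V = 254 / 3.6 = 70.5556 m/s
V^2 = 4978.0864 m^2/s^2
R_v = 4978.0864 / 0.47
R_v = 10591.7 m

10591.7


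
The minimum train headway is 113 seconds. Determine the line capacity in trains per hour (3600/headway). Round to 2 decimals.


Capacity = 3600 / headway
Capacity = 3600 / 113
Capacity = 31.86 trains/hour

31.86


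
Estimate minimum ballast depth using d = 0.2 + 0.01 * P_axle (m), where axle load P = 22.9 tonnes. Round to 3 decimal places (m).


d = 0.2 + 0.01 * 22.9
d = 0.2 + 0.229
d = 0.429 m

0.429


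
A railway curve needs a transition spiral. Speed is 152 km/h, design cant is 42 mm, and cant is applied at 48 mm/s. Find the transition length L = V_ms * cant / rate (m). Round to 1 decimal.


Convert speed: V = 152 / 3.6 = 42.2222 m/s
L = 42.2222 * 42 / 48
L = 1773.3333 / 48
L = 36.9 m

36.9


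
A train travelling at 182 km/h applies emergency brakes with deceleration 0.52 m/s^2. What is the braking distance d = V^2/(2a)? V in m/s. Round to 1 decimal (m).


Convert speed: V = 182 / 3.6 = 50.5556 m/s
V^2 = 2555.8642
d = 2555.8642 / (2 * 0.52)
d = 2555.8642 / 1.04
d = 2457.6 m

2457.6


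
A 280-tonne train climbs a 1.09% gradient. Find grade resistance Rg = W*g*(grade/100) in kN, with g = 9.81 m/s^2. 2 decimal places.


Rg = W * 9.81 * grade / 100
Rg = 280 * 9.81 * 1.09 / 100
Rg = 2746.8 * 0.0109
Rg = 29.94 kN

29.94


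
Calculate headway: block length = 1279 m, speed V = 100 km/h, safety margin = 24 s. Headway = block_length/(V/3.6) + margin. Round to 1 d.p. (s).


V = 100 / 3.6 = 27.7778 m/s
Block traversal time = 1279 / 27.7778 = 46.044 s
Headway = 46.044 + 24
Headway = 70.0 s

70.0


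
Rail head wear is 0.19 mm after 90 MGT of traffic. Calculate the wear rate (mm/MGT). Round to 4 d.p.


Wear rate = total wear / cumulative tonnage
Rate = 0.19 / 90
Rate = 0.0021 mm/MGT

0.0021


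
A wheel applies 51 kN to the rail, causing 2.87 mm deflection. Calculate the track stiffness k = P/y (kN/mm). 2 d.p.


Track stiffness k = P / y
k = 51 / 2.87
k = 17.77 kN/mm

17.77


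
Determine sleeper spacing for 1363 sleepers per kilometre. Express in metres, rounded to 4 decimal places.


Spacing = 1000 m / number of sleepers
Spacing = 1000 / 1363
Spacing = 0.7337 m

0.7337


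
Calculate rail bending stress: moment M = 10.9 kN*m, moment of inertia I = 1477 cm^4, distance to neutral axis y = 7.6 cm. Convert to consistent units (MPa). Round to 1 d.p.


Convert units:
M = 10.9 kN*m = 10900000 N*mm
y = 7.6 cm = 76 mm
I = 1477 cm^4 = 14770000 mm^4
sigma = 10900000 * 76 / 14770000
sigma = 56.1 MPa

56.1


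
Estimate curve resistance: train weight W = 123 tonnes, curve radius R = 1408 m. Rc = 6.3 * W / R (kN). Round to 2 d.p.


Rc = 6.3 * W / R
Rc = 6.3 * 123 / 1408
Rc = 774.9 / 1408
Rc = 0.55 kN

0.55


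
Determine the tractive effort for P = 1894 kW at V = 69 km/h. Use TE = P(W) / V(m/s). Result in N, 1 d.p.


Convert: P = 1894 kW = 1894000 W
V = 69 / 3.6 = 19.1667 m/s
TE = 1894000 / 19.1667
TE = 98817.4 N

98817.4


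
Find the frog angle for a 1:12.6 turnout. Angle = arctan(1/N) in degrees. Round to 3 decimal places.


1/N = 1/12.6 = 0.079365
angle = arctan(0.079365) = 0.079199 rad
angle = 0.079199 * 180/pi = 4.538 degrees

4.538


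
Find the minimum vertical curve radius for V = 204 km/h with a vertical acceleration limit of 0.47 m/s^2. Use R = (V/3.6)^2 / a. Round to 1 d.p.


Convert speed: V = 204 / 3.6 = 56.6667 m/s
V^2 = 3211.1111 m^2/s^2
R_v = 3211.1111 / 0.47
R_v = 6832.2 m

6832.2


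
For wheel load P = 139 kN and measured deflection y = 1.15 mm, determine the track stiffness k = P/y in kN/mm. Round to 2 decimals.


Track stiffness k = P / y
k = 139 / 1.15
k = 120.87 kN/mm

120.87


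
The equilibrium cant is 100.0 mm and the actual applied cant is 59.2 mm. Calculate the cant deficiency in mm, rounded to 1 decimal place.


Cant deficiency = equilibrium cant - actual cant
CD = 100.0 - 59.2
CD = 40.8 mm

40.8


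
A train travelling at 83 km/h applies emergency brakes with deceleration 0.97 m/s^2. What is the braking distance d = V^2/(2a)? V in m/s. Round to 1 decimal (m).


Convert speed: V = 83 / 3.6 = 23.0556 m/s
V^2 = 531.5586
d = 531.5586 / (2 * 0.97)
d = 531.5586 / 1.94
d = 274.0 m

274.0


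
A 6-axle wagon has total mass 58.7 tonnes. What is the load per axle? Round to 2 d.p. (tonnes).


Load per axle = total weight / number of axles
Load = 58.7 / 6
Load = 9.78 tonnes

9.78


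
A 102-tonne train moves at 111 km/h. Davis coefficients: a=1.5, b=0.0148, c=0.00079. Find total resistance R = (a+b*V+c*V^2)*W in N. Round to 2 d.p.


b*V = 0.0148 * 111 = 1.6428
c*V^2 = 0.00079 * 12321 = 9.73359
R_per_t = 1.5 + 1.6428 + 9.73359 = 12.87639 N/t
R_total = 12.87639 * 102 = 1313.39 N

1313.39


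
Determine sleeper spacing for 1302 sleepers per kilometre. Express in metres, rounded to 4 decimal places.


Spacing = 1000 m / number of sleepers
Spacing = 1000 / 1302
Spacing = 0.7680 m

0.7680


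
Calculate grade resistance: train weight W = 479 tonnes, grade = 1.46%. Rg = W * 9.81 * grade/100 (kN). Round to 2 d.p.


Rg = W * 9.81 * grade / 100
Rg = 479 * 9.81 * 1.46 / 100
Rg = 4698.99 * 0.0146
Rg = 68.61 kN

68.61


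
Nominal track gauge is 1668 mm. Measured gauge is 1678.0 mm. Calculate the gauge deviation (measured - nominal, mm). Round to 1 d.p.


Deviation = measured - nominal
Deviation = 1678.0 - 1668
Deviation = 10.0 mm

10.0


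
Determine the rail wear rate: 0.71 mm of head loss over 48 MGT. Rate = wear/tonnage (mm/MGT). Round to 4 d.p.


Wear rate = total wear / cumulative tonnage
Rate = 0.71 / 48
Rate = 0.0148 mm/MGT

0.0148


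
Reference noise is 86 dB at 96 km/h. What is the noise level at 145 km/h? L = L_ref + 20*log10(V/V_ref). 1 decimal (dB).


V/V_ref = 145 / 96 = 1.510417
log10(1.510417) = 0.179097
20 * 0.179097 = 3.5819
L = 86 + 3.5819 = 89.6 dB

89.6


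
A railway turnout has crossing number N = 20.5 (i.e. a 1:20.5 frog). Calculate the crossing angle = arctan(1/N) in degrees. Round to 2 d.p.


1/N = 1/20.5 = 0.04878
angle = arctan(0.04878) = 0.048742 rad
angle = 0.048742 * 180/pi = 2.79 degrees

2.79


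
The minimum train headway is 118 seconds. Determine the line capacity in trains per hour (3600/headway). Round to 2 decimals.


Capacity = 3600 / headway
Capacity = 3600 / 118
Capacity = 30.51 trains/hour

30.51


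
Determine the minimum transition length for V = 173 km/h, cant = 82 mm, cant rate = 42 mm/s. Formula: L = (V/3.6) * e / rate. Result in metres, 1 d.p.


Convert speed: V = 173 / 3.6 = 48.0556 m/s
L = 48.0556 * 82 / 42
L = 3940.5556 / 42
L = 93.8 m

93.8


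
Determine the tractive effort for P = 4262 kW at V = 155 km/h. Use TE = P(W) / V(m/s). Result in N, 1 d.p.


Convert: P = 4262 kW = 4262000 W
V = 155 / 3.6 = 43.0556 m/s
TE = 4262000 / 43.0556
TE = 98988.4 N

98988.4


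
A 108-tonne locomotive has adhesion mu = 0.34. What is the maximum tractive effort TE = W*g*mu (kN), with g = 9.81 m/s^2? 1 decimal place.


TE_max = W * g * mu
TE_max = 108 * 9.81 * 0.34
TE_max = 1059.48 * 0.34
TE_max = 360.2 kN

360.2


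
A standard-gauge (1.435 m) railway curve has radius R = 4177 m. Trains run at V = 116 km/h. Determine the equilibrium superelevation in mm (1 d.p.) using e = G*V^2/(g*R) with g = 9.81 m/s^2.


Convert speed: V = 116 / 3.6 = 32.2222 m/s
Apply formula: e = 1.435 * 32.2222^2 / (9.81 * 4177)
e = 1.435 * 1038.2716 / 40976.37
e = 0.03636 m = 36.4 mm

36.4


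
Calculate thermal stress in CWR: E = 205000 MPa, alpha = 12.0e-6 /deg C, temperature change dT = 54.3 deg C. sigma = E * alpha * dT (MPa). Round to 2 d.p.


sigma = E * alpha * dT
sigma = 205000 * 12.0e-6 * 54.3
sigma = 2.46 * 54.3
sigma = 133.58 MPa

133.58


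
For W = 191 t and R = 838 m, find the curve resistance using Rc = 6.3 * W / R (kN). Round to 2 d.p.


Rc = 6.3 * W / R
Rc = 6.3 * 191 / 838
Rc = 1203.3 / 838
Rc = 1.44 kN

1.44


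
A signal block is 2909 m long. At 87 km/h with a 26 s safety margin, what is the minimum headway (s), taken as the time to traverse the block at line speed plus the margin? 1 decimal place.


V = 87 / 3.6 = 24.1667 m/s
Block traversal time = 2909 / 24.1667 = 120.3724 s
Headway = 120.3724 + 26
Headway = 146.4 s

146.4


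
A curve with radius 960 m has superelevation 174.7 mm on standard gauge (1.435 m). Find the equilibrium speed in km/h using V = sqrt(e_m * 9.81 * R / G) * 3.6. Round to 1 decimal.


Convert cant: e = 174.7 mm = 0.1747 m
V_ms = sqrt(0.1747 * 9.81 * 960 / 1.435)
V_ms = sqrt(1146.518969) = 33.8603 m/s
V = 33.8603 * 3.6 = 121.9 km/h

121.9


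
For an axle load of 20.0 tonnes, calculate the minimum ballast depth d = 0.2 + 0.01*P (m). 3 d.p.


d = 0.2 + 0.01 * 20.0
d = 0.2 + 0.2
d = 0.400 m

0.400


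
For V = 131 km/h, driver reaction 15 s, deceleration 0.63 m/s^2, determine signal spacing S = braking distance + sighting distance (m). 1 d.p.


V = 131 / 3.6 = 36.3889 m/s
Braking distance = 36.3889^2 / (2*0.63) = 1050.9137 m
Sighting distance = 36.3889 * 15 = 545.8333 m
S = 1050.9137 + 545.8333 = 1596.7 m

1596.7


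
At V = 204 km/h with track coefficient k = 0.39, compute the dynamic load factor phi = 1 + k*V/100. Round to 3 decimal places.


phi = 1 + k * V / 100
phi = 1 + 0.39 * 204 / 100
phi = 1 + 0.7956
phi = 1.796

1.796


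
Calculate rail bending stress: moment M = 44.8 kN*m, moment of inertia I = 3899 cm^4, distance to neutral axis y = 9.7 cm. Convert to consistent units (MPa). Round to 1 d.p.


Convert units:
M = 44.8 kN*m = 44800000 N*mm
y = 9.7 cm = 97 mm
I = 3899 cm^4 = 38990000 mm^4
sigma = 44800000 * 97 / 38990000
sigma = 111.5 MPa

111.5


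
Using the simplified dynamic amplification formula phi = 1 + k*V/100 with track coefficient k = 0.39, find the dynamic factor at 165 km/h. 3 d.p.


phi = 1 + k * V / 100
phi = 1 + 0.39 * 165 / 100
phi = 1 + 0.6435
phi = 1.644

1.644


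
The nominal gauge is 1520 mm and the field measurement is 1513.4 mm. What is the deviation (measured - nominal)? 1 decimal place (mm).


Deviation = measured - nominal
Deviation = 1513.4 - 1520
Deviation = -6.6 mm

-6.6


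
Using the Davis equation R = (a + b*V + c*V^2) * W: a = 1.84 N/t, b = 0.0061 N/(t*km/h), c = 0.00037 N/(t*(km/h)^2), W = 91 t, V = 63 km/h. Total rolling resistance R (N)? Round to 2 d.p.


b*V = 0.0061 * 63 = 0.3843
c*V^2 = 0.00037 * 3969 = 1.46853
R_per_t = 1.84 + 0.3843 + 1.46853 = 3.69283 N/t
R_total = 3.69283 * 91 = 336.05 N

336.05


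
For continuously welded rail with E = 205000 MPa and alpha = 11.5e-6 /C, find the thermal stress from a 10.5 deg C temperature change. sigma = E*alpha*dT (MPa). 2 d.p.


sigma = E * alpha * dT
sigma = 205000 * 11.5e-6 * 10.5
sigma = 2.3575 * 10.5
sigma = 24.75 MPa

24.75


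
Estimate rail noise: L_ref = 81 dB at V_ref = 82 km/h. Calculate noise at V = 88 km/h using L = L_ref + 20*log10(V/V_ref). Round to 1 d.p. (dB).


V/V_ref = 88 / 82 = 1.073171
log10(1.073171) = 0.030669
20 * 0.030669 = 0.6134
L = 81 + 0.6134 = 81.6 dB

81.6


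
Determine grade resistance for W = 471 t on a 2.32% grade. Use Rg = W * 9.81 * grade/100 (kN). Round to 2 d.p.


Rg = W * 9.81 * grade / 100
Rg = 471 * 9.81 * 2.32 / 100
Rg = 4620.51 * 0.0232
Rg = 107.20 kN

107.20


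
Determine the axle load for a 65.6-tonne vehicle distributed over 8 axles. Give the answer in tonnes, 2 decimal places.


Load per axle = total weight / number of axles
Load = 65.6 / 8
Load = 8.20 tonnes

8.20


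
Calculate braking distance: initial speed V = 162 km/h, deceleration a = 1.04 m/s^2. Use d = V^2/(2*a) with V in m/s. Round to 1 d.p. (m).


Convert speed: V = 162 / 3.6 = 45.0 m/s
V^2 = 2025.0
d = 2025.0 / (2 * 1.04)
d = 2025.0 / 2.08
d = 973.6 m

973.6


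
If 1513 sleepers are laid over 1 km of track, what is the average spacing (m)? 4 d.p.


Spacing = 1000 m / number of sleepers
Spacing = 1000 / 1513
Spacing = 0.6609 m

0.6609


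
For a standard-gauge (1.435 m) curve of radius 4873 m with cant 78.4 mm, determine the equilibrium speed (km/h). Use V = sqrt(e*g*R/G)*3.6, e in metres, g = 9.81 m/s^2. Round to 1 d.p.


Convert cant: e = 78.4 mm = 0.0784 m
V_ms = sqrt(0.0784 * 9.81 * 4873 / 1.435)
V_ms = sqrt(2611.737834) = 51.1052 m/s
V = 51.1052 * 3.6 = 184.0 km/h

184.0


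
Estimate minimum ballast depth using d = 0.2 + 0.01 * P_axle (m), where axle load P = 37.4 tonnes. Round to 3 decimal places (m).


d = 0.2 + 0.01 * 37.4
d = 0.2 + 0.374
d = 0.574 m

0.574


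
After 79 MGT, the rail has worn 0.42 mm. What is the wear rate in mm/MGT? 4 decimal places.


Wear rate = total wear / cumulative tonnage
Rate = 0.42 / 79
Rate = 0.0053 mm/MGT

0.0053


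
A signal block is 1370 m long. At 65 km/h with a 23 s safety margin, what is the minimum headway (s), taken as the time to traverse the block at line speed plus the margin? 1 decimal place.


V = 65 / 3.6 = 18.0556 m/s
Block traversal time = 1370 / 18.0556 = 75.8769 s
Headway = 75.8769 + 23
Headway = 98.9 s

98.9


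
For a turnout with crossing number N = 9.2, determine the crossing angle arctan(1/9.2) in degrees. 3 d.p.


1/N = 1/9.2 = 0.108696
angle = arctan(0.108696) = 0.108271 rad
angle = 0.108271 * 180/pi = 6.203 degrees

6.203


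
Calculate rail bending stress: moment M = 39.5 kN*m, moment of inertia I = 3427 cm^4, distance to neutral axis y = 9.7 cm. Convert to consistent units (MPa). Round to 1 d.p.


Convert units:
M = 39.5 kN*m = 39500000 N*mm
y = 9.7 cm = 97 mm
I = 3427 cm^4 = 34270000 mm^4
sigma = 39500000 * 97 / 34270000
sigma = 111.8 MPa

111.8


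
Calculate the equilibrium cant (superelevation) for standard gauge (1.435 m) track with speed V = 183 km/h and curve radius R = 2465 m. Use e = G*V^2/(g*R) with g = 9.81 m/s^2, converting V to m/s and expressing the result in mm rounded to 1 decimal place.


Convert speed: V = 183 / 3.6 = 50.8333 m/s
Apply formula: e = 1.435 * 50.8333^2 / (9.81 * 2465)
e = 1.435 * 2584.0278 / 24181.65
e = 0.153343 m = 153.3 mm

153.3


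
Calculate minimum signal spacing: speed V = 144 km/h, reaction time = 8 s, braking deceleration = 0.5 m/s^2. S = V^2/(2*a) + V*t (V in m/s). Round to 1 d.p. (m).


V = 144 / 3.6 = 40.0 m/s
Braking distance = 40.0^2 / (2*0.5) = 1600.0 m
Sighting distance = 40.0 * 8 = 320.0 m
S = 1600.0 + 320.0 = 1920.0 m

1920.0


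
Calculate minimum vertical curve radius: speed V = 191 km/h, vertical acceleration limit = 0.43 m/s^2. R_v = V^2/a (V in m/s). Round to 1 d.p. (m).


Convert speed: V = 191 / 3.6 = 53.0556 m/s
V^2 = 2814.892 m^2/s^2
R_v = 2814.892 / 0.43
R_v = 6546.3 m

6546.3


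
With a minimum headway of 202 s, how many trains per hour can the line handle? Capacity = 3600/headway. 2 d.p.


Capacity = 3600 / headway
Capacity = 3600 / 202
Capacity = 17.82 trains/hour

17.82


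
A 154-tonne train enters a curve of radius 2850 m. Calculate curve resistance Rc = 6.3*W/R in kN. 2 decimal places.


Rc = 6.3 * W / R
Rc = 6.3 * 154 / 2850
Rc = 970.2 / 2850
Rc = 0.34 kN

0.34


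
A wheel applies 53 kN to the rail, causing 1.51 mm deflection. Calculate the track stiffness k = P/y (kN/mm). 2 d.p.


Track stiffness k = P / y
k = 53 / 1.51
k = 35.10 kN/mm

35.10


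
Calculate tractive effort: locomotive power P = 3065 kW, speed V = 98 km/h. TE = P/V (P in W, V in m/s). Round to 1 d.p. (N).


Convert: P = 3065 kW = 3065000 W
V = 98 / 3.6 = 27.2222 m/s
TE = 3065000 / 27.2222
TE = 112591.8 N

112591.8


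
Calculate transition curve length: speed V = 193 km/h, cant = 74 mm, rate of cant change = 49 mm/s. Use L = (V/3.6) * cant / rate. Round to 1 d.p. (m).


Convert speed: V = 193 / 3.6 = 53.6111 m/s
L = 53.6111 * 74 / 49
L = 3967.2222 / 49
L = 81.0 m

81.0


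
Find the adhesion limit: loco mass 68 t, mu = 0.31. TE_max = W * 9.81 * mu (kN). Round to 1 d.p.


TE_max = W * g * mu
TE_max = 68 * 9.81 * 0.31
TE_max = 667.08 * 0.31
TE_max = 206.8 kN

206.8


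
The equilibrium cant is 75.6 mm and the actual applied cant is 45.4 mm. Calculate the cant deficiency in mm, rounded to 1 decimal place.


Cant deficiency = equilibrium cant - actual cant
CD = 75.6 - 45.4
CD = 30.2 mm

30.2


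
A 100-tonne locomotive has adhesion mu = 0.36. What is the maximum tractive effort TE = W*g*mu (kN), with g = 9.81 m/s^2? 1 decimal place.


TE_max = W * g * mu
TE_max = 100 * 9.81 * 0.36
TE_max = 981.0 * 0.36
TE_max = 353.2 kN

353.2


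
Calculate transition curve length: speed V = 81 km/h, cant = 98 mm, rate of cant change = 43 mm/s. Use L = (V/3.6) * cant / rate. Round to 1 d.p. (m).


Convert speed: V = 81 / 3.6 = 22.5 m/s
L = 22.5 * 98 / 43
L = 2205.0 / 43
L = 51.3 m

51.3


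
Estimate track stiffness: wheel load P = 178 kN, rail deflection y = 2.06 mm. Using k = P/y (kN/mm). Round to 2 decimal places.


Track stiffness k = P / y
k = 178 / 2.06
k = 86.41 kN/mm

86.41


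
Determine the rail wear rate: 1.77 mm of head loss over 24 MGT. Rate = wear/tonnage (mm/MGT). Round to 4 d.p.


Wear rate = total wear / cumulative tonnage
Rate = 1.77 / 24
Rate = 0.0738 mm/MGT

0.0738


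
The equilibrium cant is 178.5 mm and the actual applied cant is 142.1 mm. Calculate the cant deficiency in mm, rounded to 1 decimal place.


Cant deficiency = equilibrium cant - actual cant
CD = 178.5 - 142.1
CD = 36.4 mm

36.4


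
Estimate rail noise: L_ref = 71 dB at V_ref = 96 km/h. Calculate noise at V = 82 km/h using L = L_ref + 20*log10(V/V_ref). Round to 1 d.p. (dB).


V/V_ref = 82 / 96 = 0.854167
log10(0.854167) = -0.068457
20 * -0.068457 = -1.3691
L = 71 + -1.3691 = 69.6 dB

69.6


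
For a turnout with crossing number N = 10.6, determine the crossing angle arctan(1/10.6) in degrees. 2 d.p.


1/N = 1/10.6 = 0.09434
angle = arctan(0.09434) = 0.094061 rad
angle = 0.094061 * 180/pi = 5.39 degrees

5.39


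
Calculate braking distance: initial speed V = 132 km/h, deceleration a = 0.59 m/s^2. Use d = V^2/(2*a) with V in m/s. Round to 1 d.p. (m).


Convert speed: V = 132 / 3.6 = 36.6667 m/s
V^2 = 1344.4444
d = 1344.4444 / (2 * 0.59)
d = 1344.4444 / 1.18
d = 1139.4 m

1139.4


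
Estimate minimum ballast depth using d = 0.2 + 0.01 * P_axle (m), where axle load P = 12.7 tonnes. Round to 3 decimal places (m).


d = 0.2 + 0.01 * 12.7
d = 0.2 + 0.127
d = 0.327 m

0.327


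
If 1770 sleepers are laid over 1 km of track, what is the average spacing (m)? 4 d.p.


Spacing = 1000 m / number of sleepers
Spacing = 1000 / 1770
Spacing = 0.5650 m

0.5650


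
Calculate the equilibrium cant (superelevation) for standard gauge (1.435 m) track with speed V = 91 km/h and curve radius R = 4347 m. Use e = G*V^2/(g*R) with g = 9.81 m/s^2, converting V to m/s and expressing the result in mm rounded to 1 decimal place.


Convert speed: V = 91 / 3.6 = 25.2778 m/s
Apply formula: e = 1.435 * 25.2778^2 / (9.81 * 4347)
e = 1.435 * 638.966 / 42644.07
e = 0.021502 m = 21.5 mm

21.5


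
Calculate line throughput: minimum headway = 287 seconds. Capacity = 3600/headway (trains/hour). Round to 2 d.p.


Capacity = 3600 / headway
Capacity = 3600 / 287
Capacity = 12.54 trains/hour

12.54


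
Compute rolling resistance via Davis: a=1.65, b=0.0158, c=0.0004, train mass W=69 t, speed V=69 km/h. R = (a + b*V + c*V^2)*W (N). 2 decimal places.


b*V = 0.0158 * 69 = 1.0902
c*V^2 = 0.0004 * 4761 = 1.9044
R_per_t = 1.65 + 1.0902 + 1.9044 = 4.6446 N/t
R_total = 4.6446 * 69 = 320.48 N

320.48


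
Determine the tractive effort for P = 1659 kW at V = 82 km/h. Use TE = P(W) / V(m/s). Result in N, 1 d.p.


Convert: P = 1659 kW = 1659000 W
V = 82 / 3.6 = 22.7778 m/s
TE = 1659000 / 22.7778
TE = 72834.1 N

72834.1


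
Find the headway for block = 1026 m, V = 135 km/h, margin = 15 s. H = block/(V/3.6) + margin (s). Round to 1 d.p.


V = 135 / 3.6 = 37.5 m/s
Block traversal time = 1026 / 37.5 = 27.36 s
Headway = 27.36 + 15
Headway = 42.4 s

42.4


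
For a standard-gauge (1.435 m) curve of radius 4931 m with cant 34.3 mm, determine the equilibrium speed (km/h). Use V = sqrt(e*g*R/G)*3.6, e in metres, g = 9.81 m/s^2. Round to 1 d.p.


Convert cant: e = 34.3 mm = 0.0343 m
V_ms = sqrt(0.0343 * 9.81 * 4931 / 1.435)
V_ms = sqrt(1156.235312) = 34.0035 m/s
V = 34.0035 * 3.6 = 122.4 km/h

122.4


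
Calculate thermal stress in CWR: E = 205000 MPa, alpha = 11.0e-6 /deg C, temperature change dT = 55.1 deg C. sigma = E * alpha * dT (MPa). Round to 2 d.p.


sigma = E * alpha * dT
sigma = 205000 * 11.0e-6 * 55.1
sigma = 2.255 * 55.1
sigma = 124.25 MPa

124.25


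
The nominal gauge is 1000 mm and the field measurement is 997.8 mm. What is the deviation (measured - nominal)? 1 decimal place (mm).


Deviation = measured - nominal
Deviation = 997.8 - 1000
Deviation = -2.2 mm

-2.2


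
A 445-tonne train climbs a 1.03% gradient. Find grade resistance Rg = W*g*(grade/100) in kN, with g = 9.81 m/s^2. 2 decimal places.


Rg = W * 9.81 * grade / 100
Rg = 445 * 9.81 * 1.03 / 100
Rg = 4365.45 * 0.0103
Rg = 44.96 kN

44.96


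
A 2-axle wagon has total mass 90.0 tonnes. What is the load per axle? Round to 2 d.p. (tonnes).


Load per axle = total weight / number of axles
Load = 90.0 / 2
Load = 45.00 tonnes

45.00


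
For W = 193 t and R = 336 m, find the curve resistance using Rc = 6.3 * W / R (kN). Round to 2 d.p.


Rc = 6.3 * W / R
Rc = 6.3 * 193 / 336
Rc = 1215.9 / 336
Rc = 3.62 kN

3.62


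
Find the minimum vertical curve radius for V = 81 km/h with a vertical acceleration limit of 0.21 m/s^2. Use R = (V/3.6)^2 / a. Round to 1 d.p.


Convert speed: V = 81 / 3.6 = 22.5 m/s
V^2 = 506.25 m^2/s^2
R_v = 506.25 / 0.21
R_v = 2410.7 m

2410.7


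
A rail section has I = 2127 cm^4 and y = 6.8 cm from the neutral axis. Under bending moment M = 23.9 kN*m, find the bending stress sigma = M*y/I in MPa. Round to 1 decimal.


Convert units:
M = 23.9 kN*m = 23900000 N*mm
y = 6.8 cm = 68 mm
I = 2127 cm^4 = 21270000 mm^4
sigma = 23900000 * 68 / 21270000
sigma = 76.4 MPa

76.4


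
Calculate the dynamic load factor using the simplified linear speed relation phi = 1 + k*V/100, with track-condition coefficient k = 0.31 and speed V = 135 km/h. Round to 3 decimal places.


phi = 1 + k * V / 100
phi = 1 + 0.31 * 135 / 100
phi = 1 + 0.4185
phi = 1.419

1.419


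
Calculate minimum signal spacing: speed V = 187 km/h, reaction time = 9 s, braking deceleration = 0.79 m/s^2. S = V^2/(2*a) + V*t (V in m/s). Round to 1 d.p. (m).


V = 187 / 3.6 = 51.9444 m/s
Braking distance = 51.9444^2 / (2*0.79) = 1707.7375 m
Sighting distance = 51.9444 * 9 = 467.5 m
S = 1707.7375 + 467.5 = 2175.2 m

2175.2


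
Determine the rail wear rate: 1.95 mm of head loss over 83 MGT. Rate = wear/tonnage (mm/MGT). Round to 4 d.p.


Wear rate = total wear / cumulative tonnage
Rate = 1.95 / 83
Rate = 0.0235 mm/MGT

0.0235


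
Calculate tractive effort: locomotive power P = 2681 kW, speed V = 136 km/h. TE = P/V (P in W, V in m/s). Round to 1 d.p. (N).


Convert: P = 2681 kW = 2681000 W
V = 136 / 3.6 = 37.7778 m/s
TE = 2681000 / 37.7778
TE = 70967.6 N

70967.6


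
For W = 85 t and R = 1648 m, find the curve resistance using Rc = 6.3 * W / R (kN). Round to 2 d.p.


Rc = 6.3 * W / R
Rc = 6.3 * 85 / 1648
Rc = 535.5 / 1648
Rc = 0.32 kN

0.32


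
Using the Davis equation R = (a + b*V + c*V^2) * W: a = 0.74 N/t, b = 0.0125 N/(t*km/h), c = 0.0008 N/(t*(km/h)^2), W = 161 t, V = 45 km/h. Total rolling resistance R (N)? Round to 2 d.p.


b*V = 0.0125 * 45 = 0.5625
c*V^2 = 0.0008 * 2025 = 1.62
R_per_t = 0.74 + 0.5625 + 1.62 = 2.9225 N/t
R_total = 2.9225 * 161 = 470.52 N

470.52


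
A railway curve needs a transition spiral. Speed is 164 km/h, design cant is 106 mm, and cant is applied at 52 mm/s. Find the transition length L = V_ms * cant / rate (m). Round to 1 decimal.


Convert speed: V = 164 / 3.6 = 45.5556 m/s
L = 45.5556 * 106 / 52
L = 4828.8889 / 52
L = 92.9 m

92.9


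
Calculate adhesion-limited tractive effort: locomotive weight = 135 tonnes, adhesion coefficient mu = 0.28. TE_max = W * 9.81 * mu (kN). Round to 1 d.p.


TE_max = W * g * mu
TE_max = 135 * 9.81 * 0.28
TE_max = 1324.35 * 0.28
TE_max = 370.8 kN

370.8


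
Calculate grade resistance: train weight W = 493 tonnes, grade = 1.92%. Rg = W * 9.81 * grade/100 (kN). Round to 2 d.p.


Rg = W * 9.81 * grade / 100
Rg = 493 * 9.81 * 1.92 / 100
Rg = 4836.33 * 0.0192
Rg = 92.86 kN

92.86


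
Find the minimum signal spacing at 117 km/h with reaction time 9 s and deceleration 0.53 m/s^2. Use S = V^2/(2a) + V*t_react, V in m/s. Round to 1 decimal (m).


V = 117 / 3.6 = 32.5 m/s
Braking distance = 32.5^2 / (2*0.53) = 996.4623 m
Sighting distance = 32.5 * 9 = 292.5 m
S = 996.4623 + 292.5 = 1289.0 m

1289.0


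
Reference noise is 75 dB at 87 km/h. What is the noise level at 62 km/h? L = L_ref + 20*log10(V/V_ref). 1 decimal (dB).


V/V_ref = 62 / 87 = 0.712644
log10(0.712644) = -0.147128
20 * -0.147128 = -2.9426
L = 75 + -2.9426 = 72.1 dB

72.1


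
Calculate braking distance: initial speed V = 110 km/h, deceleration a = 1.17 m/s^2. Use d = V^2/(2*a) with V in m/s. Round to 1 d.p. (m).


Convert speed: V = 110 / 3.6 = 30.5556 m/s
V^2 = 933.642
d = 933.642 / (2 * 1.17)
d = 933.642 / 2.34
d = 399.0 m

399.0


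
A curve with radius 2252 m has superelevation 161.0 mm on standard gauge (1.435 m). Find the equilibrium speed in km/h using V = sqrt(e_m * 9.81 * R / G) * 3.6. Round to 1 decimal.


Convert cant: e = 161.0 mm = 0.1610 m
V_ms = sqrt(0.1610 * 9.81 * 2252 / 1.435)
V_ms = sqrt(2478.628098) = 49.7858 m/s
V = 49.7858 * 3.6 = 179.2 km/h

179.2


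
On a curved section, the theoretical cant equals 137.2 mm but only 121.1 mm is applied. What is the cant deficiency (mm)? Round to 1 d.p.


Cant deficiency = equilibrium cant - actual cant
CD = 137.2 - 121.1
CD = 16.1 mm

16.1


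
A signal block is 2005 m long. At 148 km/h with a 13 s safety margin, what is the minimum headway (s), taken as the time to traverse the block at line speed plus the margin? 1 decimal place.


V = 148 / 3.6 = 41.1111 m/s
Block traversal time = 2005 / 41.1111 = 48.7703 s
Headway = 48.7703 + 13
Headway = 61.8 s

61.8


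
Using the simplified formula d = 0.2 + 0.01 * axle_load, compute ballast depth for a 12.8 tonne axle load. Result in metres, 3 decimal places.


d = 0.2 + 0.01 * 12.8
d = 0.2 + 0.128
d = 0.328 m

0.328


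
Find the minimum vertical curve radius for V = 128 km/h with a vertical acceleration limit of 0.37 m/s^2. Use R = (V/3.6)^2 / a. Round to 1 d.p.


Convert speed: V = 128 / 3.6 = 35.5556 m/s
V^2 = 1264.1975 m^2/s^2
R_v = 1264.1975 / 0.37
R_v = 3416.8 m

3416.8


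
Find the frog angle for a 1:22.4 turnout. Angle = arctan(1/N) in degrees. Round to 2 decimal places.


1/N = 1/22.4 = 0.044643
angle = arctan(0.044643) = 0.044613 rad
angle = 0.044613 * 180/pi = 2.56 degrees

2.56


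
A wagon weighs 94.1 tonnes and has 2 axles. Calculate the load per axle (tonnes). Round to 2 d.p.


Load per axle = total weight / number of axles
Load = 94.1 / 2
Load = 47.05 tonnes

47.05


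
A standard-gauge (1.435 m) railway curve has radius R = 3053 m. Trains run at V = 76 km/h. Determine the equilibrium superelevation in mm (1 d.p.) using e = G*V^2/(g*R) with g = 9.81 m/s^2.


Convert speed: V = 76 / 3.6 = 21.1111 m/s
Apply formula: e = 1.435 * 21.1111^2 / (9.81 * 3053)
e = 1.435 * 445.679 / 29949.93
e = 0.021354 m = 21.4 mm

21.4


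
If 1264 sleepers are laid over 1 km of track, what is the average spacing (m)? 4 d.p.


Spacing = 1000 m / number of sleepers
Spacing = 1000 / 1264
Spacing = 0.7911 m

0.7911


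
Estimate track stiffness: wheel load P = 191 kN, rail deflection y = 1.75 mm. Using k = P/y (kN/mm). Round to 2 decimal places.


Track stiffness k = P / y
k = 191 / 1.75
k = 109.14 kN/mm

109.14


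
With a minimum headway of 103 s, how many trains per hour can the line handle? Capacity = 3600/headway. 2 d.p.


Capacity = 3600 / headway
Capacity = 3600 / 103
Capacity = 34.95 trains/hour

34.95


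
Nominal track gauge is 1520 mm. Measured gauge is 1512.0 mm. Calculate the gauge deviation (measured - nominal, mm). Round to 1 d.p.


Deviation = measured - nominal
Deviation = 1512.0 - 1520
Deviation = -8.0 mm

-8.0


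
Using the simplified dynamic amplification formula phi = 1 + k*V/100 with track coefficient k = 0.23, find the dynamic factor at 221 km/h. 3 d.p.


phi = 1 + k * V / 100
phi = 1 + 0.23 * 221 / 100
phi = 1 + 0.5083
phi = 1.508

1.508


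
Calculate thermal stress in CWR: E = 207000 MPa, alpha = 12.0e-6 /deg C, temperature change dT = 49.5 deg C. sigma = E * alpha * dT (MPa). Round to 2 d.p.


sigma = E * alpha * dT
sigma = 207000 * 12.0e-6 * 49.5
sigma = 2.484 * 49.5
sigma = 122.96 MPa

122.96


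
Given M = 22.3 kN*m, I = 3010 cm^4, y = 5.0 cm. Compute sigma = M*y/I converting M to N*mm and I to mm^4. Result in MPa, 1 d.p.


Convert units:
M = 22.3 kN*m = 22300000 N*mm
y = 5.0 cm = 50 mm
I = 3010 cm^4 = 30100000 mm^4
sigma = 22300000 * 50 / 30100000
sigma = 37.0 MPa

37.0


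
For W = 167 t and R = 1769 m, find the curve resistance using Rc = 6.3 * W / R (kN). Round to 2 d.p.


Rc = 6.3 * W / R
Rc = 6.3 * 167 / 1769
Rc = 1052.1 / 1769
Rc = 0.59 kN

0.59


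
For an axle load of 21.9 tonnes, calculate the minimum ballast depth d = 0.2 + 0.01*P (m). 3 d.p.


d = 0.2 + 0.01 * 21.9
d = 0.2 + 0.219
d = 0.419 m

0.419


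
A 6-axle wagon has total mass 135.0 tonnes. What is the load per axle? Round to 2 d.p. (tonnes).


Load per axle = total weight / number of axles
Load = 135.0 / 6
Load = 22.50 tonnes

22.50


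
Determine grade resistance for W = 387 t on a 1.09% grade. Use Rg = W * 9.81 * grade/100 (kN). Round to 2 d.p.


Rg = W * 9.81 * grade / 100
Rg = 387 * 9.81 * 1.09 / 100
Rg = 3796.47 * 0.0109
Rg = 41.38 kN

41.38


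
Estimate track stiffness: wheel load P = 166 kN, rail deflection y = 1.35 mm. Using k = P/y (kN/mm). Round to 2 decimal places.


Track stiffness k = P / y
k = 166 / 1.35
k = 122.96 kN/mm

122.96


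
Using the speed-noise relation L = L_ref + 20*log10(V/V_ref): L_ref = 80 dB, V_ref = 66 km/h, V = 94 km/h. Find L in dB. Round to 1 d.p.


V/V_ref = 94 / 66 = 1.424242
log10(1.424242) = 0.153584
20 * 0.153584 = 3.0717
L = 80 + 3.0717 = 83.1 dB

83.1


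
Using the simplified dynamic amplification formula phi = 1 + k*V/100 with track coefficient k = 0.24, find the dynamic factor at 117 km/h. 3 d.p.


phi = 1 + k * V / 100
phi = 1 + 0.24 * 117 / 100
phi = 1 + 0.2808
phi = 1.281

1.281


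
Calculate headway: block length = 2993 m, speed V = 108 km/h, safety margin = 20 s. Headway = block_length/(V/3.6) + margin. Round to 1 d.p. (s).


V = 108 / 3.6 = 30.0 m/s
Block traversal time = 2993 / 30.0 = 99.7667 s
Headway = 99.7667 + 20
Headway = 119.8 s

119.8


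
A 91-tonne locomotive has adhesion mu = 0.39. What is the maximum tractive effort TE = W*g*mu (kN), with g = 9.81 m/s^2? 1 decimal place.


TE_max = W * g * mu
TE_max = 91 * 9.81 * 0.39
TE_max = 892.71 * 0.39
TE_max = 348.2 kN

348.2


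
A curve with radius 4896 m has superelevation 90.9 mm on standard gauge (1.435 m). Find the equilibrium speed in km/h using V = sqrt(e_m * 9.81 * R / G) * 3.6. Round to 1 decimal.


Convert cant: e = 90.9 mm = 0.0909 m
V_ms = sqrt(0.0909 * 9.81 * 4896 / 1.435)
V_ms = sqrt(3042.442637) = 55.1583 m/s
V = 55.1583 * 3.6 = 198.6 km/h

198.6


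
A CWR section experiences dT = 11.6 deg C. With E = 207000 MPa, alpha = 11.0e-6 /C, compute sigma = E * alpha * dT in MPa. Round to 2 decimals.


sigma = E * alpha * dT
sigma = 207000 * 11.0e-6 * 11.6
sigma = 2.277 * 11.6
sigma = 26.41 MPa

26.41


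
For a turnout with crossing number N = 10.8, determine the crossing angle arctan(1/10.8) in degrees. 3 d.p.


1/N = 1/10.8 = 0.092593
angle = arctan(0.092593) = 0.092329 rad
angle = 0.092329 * 180/pi = 5.290 degrees

5.290


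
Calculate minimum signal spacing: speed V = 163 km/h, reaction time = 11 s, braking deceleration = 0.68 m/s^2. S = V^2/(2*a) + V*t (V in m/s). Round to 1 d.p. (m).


V = 163 / 3.6 = 45.2778 m/s
Braking distance = 45.2778^2 / (2*0.68) = 1507.4097 m
Sighting distance = 45.2778 * 11 = 498.0556 m
S = 1507.4097 + 498.0556 = 2005.5 m

2005.5


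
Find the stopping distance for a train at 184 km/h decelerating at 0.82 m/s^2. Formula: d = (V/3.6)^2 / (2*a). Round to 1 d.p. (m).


Convert speed: V = 184 / 3.6 = 51.1111 m/s
V^2 = 2612.3457
d = 2612.3457 / (2 * 0.82)
d = 2612.3457 / 1.64
d = 1592.9 m

1592.9


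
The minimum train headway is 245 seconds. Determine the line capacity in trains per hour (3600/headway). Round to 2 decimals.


Capacity = 3600 / headway
Capacity = 3600 / 245
Capacity = 14.69 trains/hour

14.69


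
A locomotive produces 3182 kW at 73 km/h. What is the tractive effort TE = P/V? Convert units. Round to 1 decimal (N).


Convert: P = 3182 kW = 3182000 W
V = 73 / 3.6 = 20.2778 m/s
TE = 3182000 / 20.2778
TE = 156920.5 N

156920.5


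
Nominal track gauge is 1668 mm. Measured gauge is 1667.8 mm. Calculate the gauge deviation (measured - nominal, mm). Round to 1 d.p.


Deviation = measured - nominal
Deviation = 1667.8 - 1668
Deviation = -0.2 mm

-0.2


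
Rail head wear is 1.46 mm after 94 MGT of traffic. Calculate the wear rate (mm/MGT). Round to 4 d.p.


Wear rate = total wear / cumulative tonnage
Rate = 1.46 / 94
Rate = 0.0155 mm/MGT

0.0155


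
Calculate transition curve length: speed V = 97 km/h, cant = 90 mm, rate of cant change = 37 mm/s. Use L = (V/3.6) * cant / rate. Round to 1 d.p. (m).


Convert speed: V = 97 / 3.6 = 26.9444 m/s
L = 26.9444 * 90 / 37
L = 2425.0 / 37
L = 65.5 m

65.5


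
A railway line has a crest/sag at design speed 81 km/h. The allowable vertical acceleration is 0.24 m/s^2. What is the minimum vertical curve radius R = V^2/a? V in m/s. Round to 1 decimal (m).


Convert speed: V = 81 / 3.6 = 22.5 m/s
V^2 = 506.25 m^2/s^2
R_v = 506.25 / 0.24
R_v = 2109.4 m

2109.4


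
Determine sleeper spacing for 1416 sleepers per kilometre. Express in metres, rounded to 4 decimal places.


Spacing = 1000 m / number of sleepers
Spacing = 1000 / 1416
Spacing = 0.7062 m

0.7062


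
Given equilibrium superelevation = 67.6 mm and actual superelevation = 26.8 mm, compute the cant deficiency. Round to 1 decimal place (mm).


Cant deficiency = equilibrium cant - actual cant
CD = 67.6 - 26.8
CD = 40.8 mm

40.8


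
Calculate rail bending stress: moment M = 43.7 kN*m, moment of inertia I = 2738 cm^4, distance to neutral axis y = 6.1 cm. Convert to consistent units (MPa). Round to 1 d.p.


Convert units:
M = 43.7 kN*m = 43700000 N*mm
y = 6.1 cm = 61 mm
I = 2738 cm^4 = 27380000 mm^4
sigma = 43700000 * 61 / 27380000
sigma = 97.4 MPa

97.4


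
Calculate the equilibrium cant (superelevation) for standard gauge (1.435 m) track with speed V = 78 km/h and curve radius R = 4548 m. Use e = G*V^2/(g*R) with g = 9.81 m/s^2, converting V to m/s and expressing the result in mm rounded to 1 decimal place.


Convert speed: V = 78 / 3.6 = 21.6667 m/s
Apply formula: e = 1.435 * 21.6667^2 / (9.81 * 4548)
e = 1.435 * 469.4444 / 44615.88
e = 0.015099 m = 15.1 mm

15.1


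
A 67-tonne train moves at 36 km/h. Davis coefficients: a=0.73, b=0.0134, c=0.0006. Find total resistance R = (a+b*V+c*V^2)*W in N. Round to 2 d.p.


b*V = 0.0134 * 36 = 0.4824
c*V^2 = 0.0006 * 1296 = 0.7776
R_per_t = 0.73 + 0.4824 + 0.7776 = 1.99 N/t
R_total = 1.99 * 67 = 133.33 N

133.33


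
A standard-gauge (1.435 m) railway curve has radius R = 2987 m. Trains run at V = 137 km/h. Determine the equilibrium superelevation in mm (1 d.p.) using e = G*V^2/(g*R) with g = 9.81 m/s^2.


Convert speed: V = 137 / 3.6 = 38.0556 m/s
Apply formula: e = 1.435 * 38.0556^2 / (9.81 * 2987)
e = 1.435 * 1448.2253 / 29302.47
e = 0.070922 m = 70.9 mm

70.9


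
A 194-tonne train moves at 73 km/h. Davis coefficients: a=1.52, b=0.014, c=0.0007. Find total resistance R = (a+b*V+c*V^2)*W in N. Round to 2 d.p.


b*V = 0.014 * 73 = 1.022
c*V^2 = 0.0007 * 5329 = 3.7303
R_per_t = 1.52 + 1.022 + 3.7303 = 6.2723 N/t
R_total = 6.2723 * 194 = 1216.83 N

1216.83


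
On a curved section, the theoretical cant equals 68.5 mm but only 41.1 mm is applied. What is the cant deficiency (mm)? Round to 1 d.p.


Cant deficiency = equilibrium cant - actual cant
CD = 68.5 - 41.1
CD = 27.4 mm

27.4


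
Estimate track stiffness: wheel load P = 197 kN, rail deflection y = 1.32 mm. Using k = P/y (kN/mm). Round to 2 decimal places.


Track stiffness k = P / y
k = 197 / 1.32
k = 149.24 kN/mm

149.24
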